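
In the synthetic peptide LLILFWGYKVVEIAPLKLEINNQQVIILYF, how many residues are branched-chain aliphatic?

The BCAAs are Val, Leu, and Ile — aliphatic side chains with a branch point.
Matching residues: L1, L2, I3, L4, V10, V11, I13, L16, L18, I20, V25, I26, I27, L28.

14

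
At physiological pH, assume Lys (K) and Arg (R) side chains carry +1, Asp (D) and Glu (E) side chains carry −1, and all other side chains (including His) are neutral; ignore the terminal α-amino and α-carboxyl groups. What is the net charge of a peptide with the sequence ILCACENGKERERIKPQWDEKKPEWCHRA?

Positive (K, R): K9, R11, R13, K15, K21, K22, R28 → +7.
Negative (D, E): E6, E10, E12, D19, E20, E24 → −6.
Net charge = (+7) + (−6) = +1.

+1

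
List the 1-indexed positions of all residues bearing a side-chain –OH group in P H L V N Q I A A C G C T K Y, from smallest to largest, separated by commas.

Serine (S), threonine (T), and tyrosine (Y) each carry a hydroxyl group on the side chain.
Matching residues: T13, Y15.

13, 15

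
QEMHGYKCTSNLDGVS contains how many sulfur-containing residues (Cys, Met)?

Matching residues: M3, C8.

2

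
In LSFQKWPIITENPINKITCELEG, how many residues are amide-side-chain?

Only N (asparagine) and Q (glutamine) carry a side-chain carboxamide.
Matching residues: Q4, N12, N15.

3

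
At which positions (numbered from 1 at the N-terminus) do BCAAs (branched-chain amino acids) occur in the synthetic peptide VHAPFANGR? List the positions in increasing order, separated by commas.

1

V, L, and I make up the branched-chain aliphatic group.
Matching residues: V1.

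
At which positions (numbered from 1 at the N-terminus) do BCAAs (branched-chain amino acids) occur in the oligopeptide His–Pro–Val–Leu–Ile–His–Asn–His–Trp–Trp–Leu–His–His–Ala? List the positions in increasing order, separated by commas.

V, L, and I make up the branched-chain aliphatic group.
Matching residues: Val3, Leu4, Ile5, Leu11.

3, 4, 5, 11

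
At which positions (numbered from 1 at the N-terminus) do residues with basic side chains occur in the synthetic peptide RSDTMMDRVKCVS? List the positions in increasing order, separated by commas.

1, 8, 10

The basic amino acids are Lys (K), Arg (R), and His (H).
Matching residues: R1, R8, K10.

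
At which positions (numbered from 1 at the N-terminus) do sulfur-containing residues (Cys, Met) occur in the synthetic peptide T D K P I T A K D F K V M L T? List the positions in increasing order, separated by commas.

13

Matching residues: M13.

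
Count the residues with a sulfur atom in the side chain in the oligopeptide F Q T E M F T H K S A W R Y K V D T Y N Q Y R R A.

Cysteine (C, thiol) and methionine (M, thioether) are the two sulfur-containing amino acids.
Matching residues: M5.

1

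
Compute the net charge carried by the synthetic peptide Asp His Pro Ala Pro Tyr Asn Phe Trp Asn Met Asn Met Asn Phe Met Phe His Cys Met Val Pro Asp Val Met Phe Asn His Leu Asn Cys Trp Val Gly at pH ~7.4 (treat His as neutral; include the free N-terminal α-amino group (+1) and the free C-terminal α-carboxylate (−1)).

Near pH 7.4, K and R contribute +1 each, D and E contribute −1 each, and every other side chain (His included, as stated) is uncharged.
Positive (K, R): none → +0.
Negative (D, E): Asp1, Asp23 → −2.
The N-terminus (+1) and C-terminus (−1) cancel.
Net charge = (+0) + (−2) = −2.

-2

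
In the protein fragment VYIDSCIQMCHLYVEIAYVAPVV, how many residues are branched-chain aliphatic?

9

Valine (V), leucine (L), and isoleucine (I) are the branched-chain amino acids.
Matching residues: V1, I3, I7, L12, V14, I16, V19, V22, V23.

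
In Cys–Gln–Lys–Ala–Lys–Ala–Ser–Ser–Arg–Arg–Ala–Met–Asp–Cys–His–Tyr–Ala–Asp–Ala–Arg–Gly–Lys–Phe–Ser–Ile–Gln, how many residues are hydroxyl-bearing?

Serine (S), threonine (T), and tyrosine (Y) each carry a hydroxyl group on the side chain.
Matching residues: Ser7, Ser8, Tyr16, Ser24.

4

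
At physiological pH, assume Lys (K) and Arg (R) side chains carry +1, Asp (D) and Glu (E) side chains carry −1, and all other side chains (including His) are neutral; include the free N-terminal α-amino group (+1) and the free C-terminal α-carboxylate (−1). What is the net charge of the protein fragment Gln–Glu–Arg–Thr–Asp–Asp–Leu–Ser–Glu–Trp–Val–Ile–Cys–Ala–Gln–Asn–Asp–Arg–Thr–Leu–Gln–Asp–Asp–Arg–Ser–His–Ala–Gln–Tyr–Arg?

Positive (K, R): Arg3, Arg18, Arg24, Arg30 → +4.
Negative (D, E): Glu2, Asp5, Asp6, Glu9, Asp17, Asp22, Asp23 → −7.
The N-terminus (+1) and C-terminus (−1) cancel.
Net charge = (+4) + (−7) = −3.

-3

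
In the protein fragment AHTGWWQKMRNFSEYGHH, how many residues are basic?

5

K, R, and H are the three residues with basic side chains (ε-amine, guanidinium, and imidazole respectively).
Matching residues: H2, K8, R10, H17, H18.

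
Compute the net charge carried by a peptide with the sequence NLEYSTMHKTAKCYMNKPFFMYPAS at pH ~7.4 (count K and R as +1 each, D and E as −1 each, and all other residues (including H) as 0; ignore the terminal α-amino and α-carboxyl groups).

+2

Positive (K, R): K9, K12, K17 → +3.
Negative (D, E): E3 → −1.
Net charge = (+3) + (−1) = +2.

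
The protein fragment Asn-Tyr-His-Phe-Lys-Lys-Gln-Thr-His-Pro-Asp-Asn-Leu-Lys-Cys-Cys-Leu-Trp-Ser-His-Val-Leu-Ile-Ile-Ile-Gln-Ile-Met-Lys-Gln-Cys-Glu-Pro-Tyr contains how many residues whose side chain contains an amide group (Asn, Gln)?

5

Matching residues: Asn1, Gln7, Asn12, Gln26, Gln30.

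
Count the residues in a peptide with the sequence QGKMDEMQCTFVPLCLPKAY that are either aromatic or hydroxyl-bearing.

3

Aromatic: F, W, Y. Hydroxyl-bearing: S, T, Y.
Aromatic residues here: F11, Y20 (2).
Hydroxyl-bearing residues here: T10, Y20 (2).
Y is in both groups, so the 1 Y residue must not be double-counted.
Total = 2 + 2 − 1 = 3.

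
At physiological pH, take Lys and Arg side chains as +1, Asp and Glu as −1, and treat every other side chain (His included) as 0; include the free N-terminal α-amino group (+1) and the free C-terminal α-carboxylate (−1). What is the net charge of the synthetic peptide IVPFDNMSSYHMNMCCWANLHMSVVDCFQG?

-2

Positive (K, R): none → +0.
Negative (D, E): D5, D26 → −2.
The N-terminus (+1) and C-terminus (−1) cancel.
Net charge = (+0) + (−2) = −2.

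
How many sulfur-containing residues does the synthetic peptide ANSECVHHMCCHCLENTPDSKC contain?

The sulfur-bearing residues are cysteine (–SH) and methionine (–S–CH₃).
Matching residues: C5, M9, C10, C11, C13, C22.

6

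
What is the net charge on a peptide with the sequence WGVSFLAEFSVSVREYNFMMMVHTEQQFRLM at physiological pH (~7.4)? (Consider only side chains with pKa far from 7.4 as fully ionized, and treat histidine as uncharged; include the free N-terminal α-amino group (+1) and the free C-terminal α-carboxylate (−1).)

At pH ~7.4 the Lys and Arg side chains are protonated (+1), the Asp and Glu side chains are deprotonated (−1), and with His taken as neutral all other side chains carry no charge.
Positive (K, R): R14, R29 → +2.
Negative (D, E): E8, E15, E25 → −3.
The N-terminus (+1) and C-terminus (−1) cancel.
Net charge = (+2) + (−3) = −1.

-1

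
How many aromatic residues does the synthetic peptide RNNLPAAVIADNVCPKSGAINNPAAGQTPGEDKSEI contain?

The aromatic amino acids are Phe (F, benzyl), Trp (W, indole), and Tyr (Y, phenol).
None of the 36 residues belong to this group.

0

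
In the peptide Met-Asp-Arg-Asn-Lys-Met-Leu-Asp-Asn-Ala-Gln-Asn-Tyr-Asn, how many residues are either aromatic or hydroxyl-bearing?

Aromatic: F, W, Y. Hydroxyl-bearing: S, T, Y.
Aromatic residues here: Tyr13 (1).
Hydroxyl-bearing residues here: Tyr13 (1).
Y is in both groups, so the 1 Y residue must not be double-counted.
Total = 1 + 1 − 1 = 1.

1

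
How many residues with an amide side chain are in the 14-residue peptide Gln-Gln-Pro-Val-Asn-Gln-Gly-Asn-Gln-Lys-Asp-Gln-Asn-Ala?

8

Asparagine (N) and glutamine (Q) have uncharged amide side chains.
Matching residues: Gln1, Gln2, Asn5, Gln6, Asn8, Gln9, Gln12, Asn13.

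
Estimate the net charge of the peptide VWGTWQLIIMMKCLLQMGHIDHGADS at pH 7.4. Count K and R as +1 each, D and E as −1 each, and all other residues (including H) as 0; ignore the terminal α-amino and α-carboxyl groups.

Positive (K, R): K12 → +1.
Negative (D, E): D21, D25 → −2.
Net charge = (+1) + (−2) = −1.

-1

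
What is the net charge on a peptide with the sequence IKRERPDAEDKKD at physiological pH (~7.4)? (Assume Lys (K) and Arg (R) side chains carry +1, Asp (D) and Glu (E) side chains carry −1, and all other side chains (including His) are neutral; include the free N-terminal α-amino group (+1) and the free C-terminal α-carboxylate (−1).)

Positive (K, R): K2, R3, R5, K11, K12 → +5.
Negative (D, E): E4, D7, E9, D10, D13 → −5.
The N-terminus (+1) and C-terminus (−1) cancel.
Net charge = (+5) + (−5) = 0.

0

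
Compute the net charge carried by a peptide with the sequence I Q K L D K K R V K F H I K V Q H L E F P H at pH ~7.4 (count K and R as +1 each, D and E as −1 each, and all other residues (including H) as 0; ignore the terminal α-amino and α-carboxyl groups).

Positive (K, R): K3, K6, K7, R8, K10, K14 → +6.
Negative (D, E): D5, E19 → −2.
Net charge = (+6) + (−2) = +4.

+4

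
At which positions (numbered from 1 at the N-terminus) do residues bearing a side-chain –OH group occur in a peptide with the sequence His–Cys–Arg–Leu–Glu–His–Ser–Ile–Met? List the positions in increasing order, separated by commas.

7

Serine (S), threonine (T), and tyrosine (Y) each carry a hydroxyl group on the side chain.
Matching residues: Ser7.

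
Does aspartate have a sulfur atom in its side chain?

No

Cysteine (C, thiol) and methionine (M, thioether) are the two sulfur-containing amino acids.
Aspartate is not in this group.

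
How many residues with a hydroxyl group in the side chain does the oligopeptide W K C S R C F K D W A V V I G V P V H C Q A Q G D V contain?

S, T, and Y are the three residues with a side-chain hydroxyl.
Matching residues: S4.

1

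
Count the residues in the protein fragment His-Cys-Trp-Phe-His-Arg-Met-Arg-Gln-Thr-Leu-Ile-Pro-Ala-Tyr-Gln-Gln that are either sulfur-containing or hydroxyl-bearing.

Sulfur-containing: C, M. Hydroxyl-bearing: S, T, Y.
Sulfur-containing residues here: Cys2, Met7 (2).
Hydroxyl-bearing residues here: Thr10, Tyr15 (2).
The two groups share no amino acid, so total = 2 + 2 = 4.

4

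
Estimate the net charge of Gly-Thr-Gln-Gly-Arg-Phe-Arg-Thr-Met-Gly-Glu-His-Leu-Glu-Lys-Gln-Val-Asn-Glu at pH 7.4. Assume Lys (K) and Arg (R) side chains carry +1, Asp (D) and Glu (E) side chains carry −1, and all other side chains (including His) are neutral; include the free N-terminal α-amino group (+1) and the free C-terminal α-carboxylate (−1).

Positive (K, R): Arg5, Arg7, Lys15 → +3.
Negative (D, E): Glu11, Glu14, Glu19 → −3.
The N-terminus (+1) and C-terminus (−1) cancel.
Net charge = (+3) + (−3) = 0.

0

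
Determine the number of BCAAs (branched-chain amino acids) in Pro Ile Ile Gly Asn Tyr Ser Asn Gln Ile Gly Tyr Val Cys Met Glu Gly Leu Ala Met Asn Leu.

6

V, L, and I make up the branched-chain aliphatic group.
Matching residues: Ile2, Ile3, Ile10, Val13, Leu18, Leu22.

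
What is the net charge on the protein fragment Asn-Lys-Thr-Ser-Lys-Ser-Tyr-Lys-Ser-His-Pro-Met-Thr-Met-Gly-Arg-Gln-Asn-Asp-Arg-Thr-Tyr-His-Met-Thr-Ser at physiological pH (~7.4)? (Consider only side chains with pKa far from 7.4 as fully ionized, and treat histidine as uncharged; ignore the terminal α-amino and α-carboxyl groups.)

+4

The side chains ionized at physiological pH are Lys/Arg (+1) and Asp/Glu (−1); with His treated as neutral, nothing else contributes.
Positive (K, R): Lys2, Lys5, Lys8, Arg16, Arg20 → +5.
Negative (D, E): Asp19 → −1.
Net charge = (+5) + (−1) = +4.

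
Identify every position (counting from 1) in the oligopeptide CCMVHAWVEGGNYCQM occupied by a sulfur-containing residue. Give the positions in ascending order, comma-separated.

The sulfur-bearing residues are cysteine (–SH) and methionine (–S–CH₃).
Matching residues: C1, C2, M3, C14, M16.

1, 2, 3, 14, 16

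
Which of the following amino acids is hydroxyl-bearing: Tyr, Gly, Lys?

Tyr

S, T, and Y are the three residues with a side-chain hydroxyl.
Of the listed options, only Tyr belongs to this group.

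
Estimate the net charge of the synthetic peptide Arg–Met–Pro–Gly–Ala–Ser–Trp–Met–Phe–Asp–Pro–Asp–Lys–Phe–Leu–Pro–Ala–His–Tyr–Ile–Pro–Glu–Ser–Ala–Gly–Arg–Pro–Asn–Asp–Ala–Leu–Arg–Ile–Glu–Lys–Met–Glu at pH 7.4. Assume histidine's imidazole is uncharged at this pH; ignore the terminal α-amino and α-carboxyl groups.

-1

At pH ~7.4 the Lys and Arg side chains are protonated (+1), the Asp and Glu side chains are deprotonated (−1), and with His taken as neutral all other side chains carry no charge.
Positive (K, R): Arg1, Lys13, Arg26, Arg32, Lys35 → +5.
Negative (D, E): Asp10, Asp12, Glu22, Asp29, Glu34, Glu37 → −6.
Net charge = (+5) + (−6) = −1.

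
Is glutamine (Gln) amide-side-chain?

Yes

The amide-side-chain residues are Asn (N) and Gln (Q).
Glutamine is in this group.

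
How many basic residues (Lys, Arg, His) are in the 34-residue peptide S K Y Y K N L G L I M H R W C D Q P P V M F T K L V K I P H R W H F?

Matching residues: K2, K5, H12, R13, K24, K27, H30, R31, H33.

9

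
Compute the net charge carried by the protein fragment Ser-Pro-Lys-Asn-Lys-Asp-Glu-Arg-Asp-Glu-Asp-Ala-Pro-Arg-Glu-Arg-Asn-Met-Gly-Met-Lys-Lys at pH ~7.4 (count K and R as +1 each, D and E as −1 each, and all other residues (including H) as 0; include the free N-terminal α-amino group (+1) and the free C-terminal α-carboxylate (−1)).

Positive (K, R): Lys3, Lys5, Arg8, Arg14, Arg16, Lys21, Lys22 → +7.
Negative (D, E): Asp6, Glu7, Asp9, Glu10, Asp11, Glu15 → −6.
The N-terminus (+1) and C-terminus (−1) cancel.
Net charge = (+7) + (−6) = +1.

+1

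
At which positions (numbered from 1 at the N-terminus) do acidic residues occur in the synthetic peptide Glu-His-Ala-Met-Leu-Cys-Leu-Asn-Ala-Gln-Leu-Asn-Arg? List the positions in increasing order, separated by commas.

1

The acidic residues are Asp (D) and Glu (E), whose side chains end in a carboxylate group.
Matching residues: Glu1.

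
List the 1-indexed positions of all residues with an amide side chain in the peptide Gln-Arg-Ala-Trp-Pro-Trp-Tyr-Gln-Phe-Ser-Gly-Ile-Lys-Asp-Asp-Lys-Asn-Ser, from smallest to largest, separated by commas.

Asparagine (N) and glutamine (Q) have uncharged amide side chains.
Matching residues: Gln1, Gln8, Asn17.

1, 8, 17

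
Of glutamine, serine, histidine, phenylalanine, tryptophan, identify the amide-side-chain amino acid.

glutamine

Asparagine (N) and glutamine (Q) have uncharged amide side chains.
Of the listed options, only glutamine belongs to this group.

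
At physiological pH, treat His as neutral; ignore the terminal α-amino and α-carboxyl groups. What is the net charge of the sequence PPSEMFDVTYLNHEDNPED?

At pH ~7.4 the Lys and Arg side chains are protonated (+1), the Asp and Glu side chains are deprotonated (−1), and with His taken as neutral all other side chains carry no charge.
Positive (K, R): none → +0.
Negative (D, E): E4, D7, E14, D15, E18, D19 → −6.
Net charge = (+0) + (−6) = −6.

-6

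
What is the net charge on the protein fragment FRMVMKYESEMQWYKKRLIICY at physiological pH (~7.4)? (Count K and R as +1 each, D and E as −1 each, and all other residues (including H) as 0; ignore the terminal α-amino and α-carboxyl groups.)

Positive (K, R): R2, K6, K15, K16, R17 → +5.
Negative (D, E): E8, E10 → −2.
Net charge = (+5) + (−2) = +3.

+3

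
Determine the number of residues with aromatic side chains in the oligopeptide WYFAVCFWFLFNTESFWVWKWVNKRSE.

11

Phenylalanine (F), tryptophan (W), and tyrosine (Y) have aromatic ring side chains.
Matching residues: W1, Y2, F3, F7, W8, F9, F11, F16, W17, W19, W21.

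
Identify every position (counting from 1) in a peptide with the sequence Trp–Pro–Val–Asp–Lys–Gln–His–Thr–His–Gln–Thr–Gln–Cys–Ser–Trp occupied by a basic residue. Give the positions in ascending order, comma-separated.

5, 7, 9

Lysine (K), arginine (R), and histidine (H) have basic, nitrogen-containing side chains.
Matching residues: Lys5, His7, His9.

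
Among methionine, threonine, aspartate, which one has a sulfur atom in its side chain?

methionine

Cysteine (C, thiol) and methionine (M, thioether) are the two sulfur-containing amino acids.
Of the listed options, only methionine belongs to this group.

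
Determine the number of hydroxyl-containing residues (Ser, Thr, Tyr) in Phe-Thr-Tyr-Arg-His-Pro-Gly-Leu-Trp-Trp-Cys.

Matching residues: Thr2, Tyr3.

2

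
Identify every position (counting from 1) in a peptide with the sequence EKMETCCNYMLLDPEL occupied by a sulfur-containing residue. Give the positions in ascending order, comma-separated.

3, 6, 7, 10

Cysteine (C, thiol) and methionine (M, thioether) are the two sulfur-containing amino acids.
Matching residues: M3, C6, C7, M10.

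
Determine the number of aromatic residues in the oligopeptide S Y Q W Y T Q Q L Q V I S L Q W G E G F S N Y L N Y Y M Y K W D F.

11

Phenylalanine (F), tryptophan (W), and tyrosine (Y) have aromatic ring side chains.
Matching residues: Y2, W4, Y5, W16, F20, Y23, Y26, Y27, Y29, W31, F33.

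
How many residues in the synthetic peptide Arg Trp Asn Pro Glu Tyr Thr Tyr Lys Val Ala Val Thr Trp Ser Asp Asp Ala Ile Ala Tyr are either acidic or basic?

5

Acidic: D, E. Basic: H, K, R.
Acidic residues here: Glu5, Asp16, Asp17 (3).
Basic residues here: Arg1, Lys9 (2).
The two groups share no amino acid, so total = 3 + 2 = 5.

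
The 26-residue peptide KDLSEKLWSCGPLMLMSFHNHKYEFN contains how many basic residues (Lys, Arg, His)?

Matching residues: K1, K6, H19, H21, K22.

5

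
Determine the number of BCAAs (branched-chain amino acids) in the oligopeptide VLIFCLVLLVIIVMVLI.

14

Valine (V), leucine (L), and isoleucine (I) are the branched-chain amino acids.
Matching residues: V1, L2, I3, L6, V7, L8, L9, V10, I11, I12, V13, V15, L16, I17.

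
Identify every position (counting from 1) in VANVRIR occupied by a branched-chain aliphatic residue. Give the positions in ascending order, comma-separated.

Valine (V), leucine (L), and isoleucine (I) are the branched-chain amino acids.
Matching residues: V1, V4, I6.

1, 4, 6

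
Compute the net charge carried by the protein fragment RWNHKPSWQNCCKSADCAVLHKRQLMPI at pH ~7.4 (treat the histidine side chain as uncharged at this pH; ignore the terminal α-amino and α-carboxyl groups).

The side chains ionized at physiological pH are Lys/Arg (+1) and Asp/Glu (−1); with His treated as neutral, nothing else contributes.
Positive (K, R): R1, K5, K13, K22, R23 → +5.
Negative (D, E): D16 → −1.
Net charge = (+5) + (−1) = +4.

+4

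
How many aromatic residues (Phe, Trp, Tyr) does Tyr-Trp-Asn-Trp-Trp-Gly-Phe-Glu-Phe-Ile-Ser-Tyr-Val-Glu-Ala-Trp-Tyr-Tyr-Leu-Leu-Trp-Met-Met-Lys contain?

11

Matching residues: Tyr1, Trp2, Trp4, Trp5, Phe7, Phe9, Tyr12, Trp16, Tyr17, Tyr18, Trp21.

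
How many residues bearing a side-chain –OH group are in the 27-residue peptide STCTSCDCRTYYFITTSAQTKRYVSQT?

14

The –OH-bearing residues are Ser, Thr (aliphatic alcohols), and Tyr (phenol).
Matching residues: S1, T2, T4, S5, T10, Y11, Y12, T15, T16, S17, T20, Y23, S25, T27.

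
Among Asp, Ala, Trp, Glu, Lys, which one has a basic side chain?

The basic amino acids are Lys (K), Arg (R), and His (H).
Of the listed options, only Lys belongs to this group.

Lys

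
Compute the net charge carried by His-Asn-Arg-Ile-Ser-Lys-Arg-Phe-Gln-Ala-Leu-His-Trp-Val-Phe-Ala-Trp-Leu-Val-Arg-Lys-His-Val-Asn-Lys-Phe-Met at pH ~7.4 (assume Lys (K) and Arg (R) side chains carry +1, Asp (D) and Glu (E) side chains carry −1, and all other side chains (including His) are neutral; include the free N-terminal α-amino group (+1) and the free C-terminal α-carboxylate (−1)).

Positive (K, R): Arg3, Lys6, Arg7, Arg20, Lys21, Lys25 → +6.
Negative (D, E): none → −0.
The N-terminus (+1) and C-terminus (−1) cancel.
Net charge = (+6) + (−0) = +6.

+6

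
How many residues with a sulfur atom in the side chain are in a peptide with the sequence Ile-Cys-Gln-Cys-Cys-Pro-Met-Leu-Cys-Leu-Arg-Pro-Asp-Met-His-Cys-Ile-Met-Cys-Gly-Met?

The sulfur-bearing residues are cysteine (–SH) and methionine (–S–CH₃).
Matching residues: Cys2, Cys4, Cys5, Met7, Cys9, Met14, Cys16, Met18, Cys19, Met21.

10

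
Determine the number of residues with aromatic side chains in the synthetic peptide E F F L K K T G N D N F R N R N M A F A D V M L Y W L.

6

Phenylalanine (F), tryptophan (W), and tyrosine (Y) have aromatic ring side chains.
Matching residues: F2, F3, F12, F19, Y25, W26.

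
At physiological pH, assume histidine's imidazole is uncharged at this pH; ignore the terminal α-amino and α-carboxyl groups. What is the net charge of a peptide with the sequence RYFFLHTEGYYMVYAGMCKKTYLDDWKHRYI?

+2

The side chains ionized at physiological pH are Lys/Arg (+1) and Asp/Glu (−1); with His treated as neutral, nothing else contributes.
Positive (K, R): R1, K19, K20, K27, R29 → +5.
Negative (D, E): E8, D24, D25 → −3.
Net charge = (+5) + (−3) = +2.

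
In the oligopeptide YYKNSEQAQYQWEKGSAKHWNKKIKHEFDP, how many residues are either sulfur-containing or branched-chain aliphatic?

Sulfur-containing: C, M. Branched-chain aliphatic: I, L, V.
Sulfur-containing residues here: none (0).
Branched-chain aliphatic residues here: I24 (1).
The two groups share no amino acid, so total = 0 + 1 = 1.

1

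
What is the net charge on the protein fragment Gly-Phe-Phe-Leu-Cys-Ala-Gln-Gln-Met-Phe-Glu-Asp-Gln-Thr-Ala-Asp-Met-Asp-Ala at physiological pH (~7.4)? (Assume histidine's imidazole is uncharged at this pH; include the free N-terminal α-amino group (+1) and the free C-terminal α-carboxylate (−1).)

-4

Near pH 7.4, K and R contribute +1 each, D and E contribute −1 each, and every other side chain (His included, as stated) is uncharged.
Positive (K, R): none → +0.
Negative (D, E): Glu11, Asp12, Asp16, Asp18 → −4.
The N-terminus (+1) and C-terminus (−1) cancel.
Net charge = (+0) + (−4) = −4.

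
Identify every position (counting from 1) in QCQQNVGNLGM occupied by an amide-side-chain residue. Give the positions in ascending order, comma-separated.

Asparagine (N) and glutamine (Q) have uncharged amide side chains.
Matching residues: Q1, Q3, Q4, N5, N8.

1, 3, 4, 5, 8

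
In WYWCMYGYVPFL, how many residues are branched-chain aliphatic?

2

The BCAAs are Val, Leu, and Ile — aliphatic side chains with a branch point.
Matching residues: V9, L12.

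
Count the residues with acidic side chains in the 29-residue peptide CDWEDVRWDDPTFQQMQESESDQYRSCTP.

Aspartate (D) and glutamate (E) have carboxylic-acid side chains and are the acidic amino acids.
Matching residues: D2, E4, D5, D9, D10, E18, E20, D22.

8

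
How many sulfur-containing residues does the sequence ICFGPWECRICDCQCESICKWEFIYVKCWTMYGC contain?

9

Only Cys (C) and Met (M) have a sulfur atom in the side chain.
Matching residues: C2, C8, C11, C13, C15, C19, C28, M31, C34.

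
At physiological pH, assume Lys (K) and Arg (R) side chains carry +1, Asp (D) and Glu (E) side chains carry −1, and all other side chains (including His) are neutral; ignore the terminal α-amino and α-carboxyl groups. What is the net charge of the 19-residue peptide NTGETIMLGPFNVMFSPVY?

Positive (K, R): none → +0.
Negative (D, E): E4 → −1.
Net charge = (+0) + (−1) = −1.

-1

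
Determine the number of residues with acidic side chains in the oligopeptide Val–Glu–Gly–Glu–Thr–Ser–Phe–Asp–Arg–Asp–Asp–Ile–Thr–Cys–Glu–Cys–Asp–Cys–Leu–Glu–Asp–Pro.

9

Aspartate (D) and glutamate (E) have carboxylic-acid side chains and are the acidic amino acids.
Matching residues: Glu2, Glu4, Asp8, Asp10, Asp11, Glu15, Asp17, Glu20, Asp21.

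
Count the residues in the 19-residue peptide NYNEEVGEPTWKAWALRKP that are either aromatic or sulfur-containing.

Aromatic: F, W, Y. Sulfur-containing: C, M.
Aromatic residues here: Y2, W11, W14 (3).
Sulfur-containing residues here: none (0).
The two groups share no amino acid, so total = 3 + 0 = 3.

3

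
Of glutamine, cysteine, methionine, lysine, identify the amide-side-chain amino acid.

Only N (asparagine) and Q (glutamine) carry a side-chain carboxamide.
Of the listed options, only glutamine belongs to this group.

glutamine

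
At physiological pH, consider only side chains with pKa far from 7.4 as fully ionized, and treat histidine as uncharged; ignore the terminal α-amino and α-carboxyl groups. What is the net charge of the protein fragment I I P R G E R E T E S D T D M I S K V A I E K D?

Near pH 7.4, K and R contribute +1 each, D and E contribute −1 each, and every other side chain (His included, as stated) is uncharged.
Positive (K, R): R4, R7, K18, K23 → +4.
Negative (D, E): E6, E8, E10, D12, D14, E22, D24 → −7.
Net charge = (+4) + (−7) = −3.

-3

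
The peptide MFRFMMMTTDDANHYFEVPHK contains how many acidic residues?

The acidic residues are Asp (D) and Glu (E), whose side chains end in a carboxylate group.
Matching residues: D10, D11, E17.

3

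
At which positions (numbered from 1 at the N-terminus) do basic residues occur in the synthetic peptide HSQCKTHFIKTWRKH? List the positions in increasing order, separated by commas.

1, 5, 7, 10, 13, 14, 15

Lysine (K), arginine (R), and histidine (H) have basic, nitrogen-containing side chains.
Matching residues: H1, K5, H7, K10, R13, K14, H15.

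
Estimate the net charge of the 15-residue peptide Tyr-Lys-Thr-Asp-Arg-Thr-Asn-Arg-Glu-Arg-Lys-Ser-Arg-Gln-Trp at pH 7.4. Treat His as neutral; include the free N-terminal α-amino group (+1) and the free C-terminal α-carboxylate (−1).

+4

Near pH 7.4, K and R contribute +1 each, D and E contribute −1 each, and every other side chain (His included, as stated) is uncharged.
Positive (K, R): Lys2, Arg5, Arg8, Arg10, Lys11, Arg13 → +6.
Negative (D, E): Asp4, Glu9 → −2.
The N-terminus (+1) and C-terminus (−1) cancel.
Net charge = (+6) + (−2) = +4.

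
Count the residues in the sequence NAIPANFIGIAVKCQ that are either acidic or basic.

1

Acidic: D, E. Basic: H, K, R.
Acidic residues here: none (0).
Basic residues here: K13 (1).
The two groups share no amino acid, so total = 0 + 1 = 1.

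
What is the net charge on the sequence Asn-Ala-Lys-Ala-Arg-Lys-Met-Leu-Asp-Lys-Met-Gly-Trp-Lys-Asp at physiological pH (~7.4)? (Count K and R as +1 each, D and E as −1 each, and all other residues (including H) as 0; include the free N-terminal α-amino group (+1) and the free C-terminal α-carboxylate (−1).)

Positive (K, R): Lys3, Arg5, Lys6, Lys10, Lys14 → +5.
Negative (D, E): Asp9, Asp15 → −2.
The N-terminus (+1) and C-terminus (−1) cancel.
Net charge = (+5) + (−2) = +3.

+3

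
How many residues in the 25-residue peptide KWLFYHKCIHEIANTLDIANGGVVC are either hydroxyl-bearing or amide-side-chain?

4

Hydroxyl-bearing: S, T, Y. Amide-side-chain: N, Q.
Hydroxyl-bearing residues here: Y5, T15 (2).
Amide-side-chain residues here: N14, N20 (2).
The two groups share no amino acid, so total = 2 + 2 = 4.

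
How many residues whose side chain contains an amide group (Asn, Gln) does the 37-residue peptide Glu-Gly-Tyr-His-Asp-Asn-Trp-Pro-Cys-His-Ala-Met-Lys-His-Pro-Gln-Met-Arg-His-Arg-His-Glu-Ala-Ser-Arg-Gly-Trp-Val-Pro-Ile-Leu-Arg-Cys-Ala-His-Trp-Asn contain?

3

Matching residues: Asn6, Gln16, Asn37.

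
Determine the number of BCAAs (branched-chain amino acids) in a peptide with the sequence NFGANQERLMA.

Valine (V), leucine (L), and isoleucine (I) are the branched-chain amino acids.
Matching residues: L9.

1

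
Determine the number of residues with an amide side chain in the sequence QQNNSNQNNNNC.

The amide-side-chain residues are Asn (N) and Gln (Q).
Matching residues: Q1, Q2, N3, N4, N6, Q7, N8, N9, N10, N11.

10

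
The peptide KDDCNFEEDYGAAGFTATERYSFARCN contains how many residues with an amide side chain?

Only N (asparagine) and Q (glutamine) carry a side-chain carboxamide.
Matching residues: N5, N27.

2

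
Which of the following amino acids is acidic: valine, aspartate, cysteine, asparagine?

aspartate

The acidic residues are Asp (D) and Glu (E), whose side chains end in a carboxylate group.
Of the listed options, only aspartate belongs to this group.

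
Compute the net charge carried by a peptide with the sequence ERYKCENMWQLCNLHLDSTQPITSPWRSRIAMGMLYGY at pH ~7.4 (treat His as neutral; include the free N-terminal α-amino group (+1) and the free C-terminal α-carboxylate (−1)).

Near pH 7.4, K and R contribute +1 each, D and E contribute −1 each, and every other side chain (His included, as stated) is uncharged.
Positive (K, R): R2, K4, R27, R29 → +4.
Negative (D, E): E1, E6, D17 → −3.
The N-terminus (+1) and C-terminus (−1) cancel.
Net charge = (+4) + (−3) = +1.

+1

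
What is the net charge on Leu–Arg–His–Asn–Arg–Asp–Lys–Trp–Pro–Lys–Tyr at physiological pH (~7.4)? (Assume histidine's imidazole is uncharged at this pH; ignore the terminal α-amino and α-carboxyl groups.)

+3

Near pH 7.4, K and R contribute +1 each, D and E contribute −1 each, and every other side chain (His included, as stated) is uncharged.
Positive (K, R): Arg2, Arg5, Lys7, Lys10 → +4.
Negative (D, E): Asp6 → −1.
Net charge = (+4) + (−1) = +3.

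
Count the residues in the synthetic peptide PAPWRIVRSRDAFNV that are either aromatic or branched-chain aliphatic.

Aromatic: F, W, Y. Branched-chain aliphatic: I, L, V.
Aromatic residues here: W4, F13 (2).
Branched-chain aliphatic residues here: I6, V7, V15 (3).
The two groups share no amino acid, so total = 2 + 3 = 5.

5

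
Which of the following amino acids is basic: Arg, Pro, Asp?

Lysine (K), arginine (R), and histidine (H) have basic, nitrogen-containing side chains.
Of the listed options, only Arg belongs to this group.

Arg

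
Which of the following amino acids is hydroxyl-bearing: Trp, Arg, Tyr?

The –OH-bearing residues are Ser, Thr (aliphatic alcohols), and Tyr (phenol).
Of the listed options, only Tyr belongs to this group.

Tyr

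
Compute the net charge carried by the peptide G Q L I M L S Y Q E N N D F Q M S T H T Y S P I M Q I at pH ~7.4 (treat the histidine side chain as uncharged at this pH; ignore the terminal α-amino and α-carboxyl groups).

-2

At pH ~7.4 the Lys and Arg side chains are protonated (+1), the Asp and Glu side chains are deprotonated (−1), and with His taken as neutral all other side chains carry no charge.
Positive (K, R): none → +0.
Negative (D, E): E10, D13 → −2.
Net charge = (+0) + (−2) = −2.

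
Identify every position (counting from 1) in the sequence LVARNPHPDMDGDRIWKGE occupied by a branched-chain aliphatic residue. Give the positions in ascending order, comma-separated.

1, 2, 15

The BCAAs are Val, Leu, and Ile — aliphatic side chains with a branch point.
Matching residues: L1, V2, I15.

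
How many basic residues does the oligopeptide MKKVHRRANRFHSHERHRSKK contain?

13

The basic amino acids are Lys (K), Arg (R), and His (H).
Matching residues: K2, K3, H5, R6, R7, R10, H12, H14, R16, H17, R18, K20, K21.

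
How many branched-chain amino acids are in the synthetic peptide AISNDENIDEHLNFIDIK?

5

The BCAAs are Val, Leu, and Ile — aliphatic side chains with a branch point.
Matching residues: I2, I8, L12, I15, I17.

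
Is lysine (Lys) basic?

K, R, and H are the three residues with basic side chains (ε-amine, guanidinium, and imidazole respectively).
Lysine is in this group.

Yes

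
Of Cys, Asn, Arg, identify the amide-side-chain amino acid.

Only N (asparagine) and Q (glutamine) carry a side-chain carboxamide.
Of the listed options, only Asn belongs to this group.

Asn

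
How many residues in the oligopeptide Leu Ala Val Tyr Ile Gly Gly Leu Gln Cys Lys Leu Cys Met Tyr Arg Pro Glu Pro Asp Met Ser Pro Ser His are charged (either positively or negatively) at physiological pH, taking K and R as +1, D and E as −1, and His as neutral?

Charged side chains at pH ~7.4: K, R (positive); D, E (negative).
Matching residues: Lys11, Arg16, Glu18, Asp20.

4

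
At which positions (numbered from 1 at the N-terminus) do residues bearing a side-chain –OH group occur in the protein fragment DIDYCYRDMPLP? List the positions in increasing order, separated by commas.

4, 6

Serine (S), threonine (T), and tyrosine (Y) each carry a hydroxyl group on the side chain.
Matching residues: Y4, Y6.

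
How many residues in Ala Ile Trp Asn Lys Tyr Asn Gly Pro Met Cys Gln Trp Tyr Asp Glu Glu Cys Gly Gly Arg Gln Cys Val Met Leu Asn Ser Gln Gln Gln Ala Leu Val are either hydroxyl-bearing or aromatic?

5

Hydroxyl-bearing: S, T, Y. Aromatic: F, W, Y.
Hydroxyl-bearing residues here: Tyr6, Tyr14, Ser28 (3).
Aromatic residues here: Trp3, Tyr6, Trp13, Tyr14 (4).
Y is in both groups, so the 2 Y residues must not be double-counted.
Total = 3 + 4 − 2 = 5.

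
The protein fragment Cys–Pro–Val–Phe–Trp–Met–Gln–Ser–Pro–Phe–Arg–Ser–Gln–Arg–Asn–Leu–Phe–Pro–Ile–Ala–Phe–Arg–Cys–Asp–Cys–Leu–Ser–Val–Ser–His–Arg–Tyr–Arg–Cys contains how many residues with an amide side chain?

3

Asparagine (N) and glutamine (Q) have uncharged amide side chains.
Matching residues: Gln7, Gln13, Asn15.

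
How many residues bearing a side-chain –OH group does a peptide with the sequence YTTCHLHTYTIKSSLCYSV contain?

10

The –OH-bearing residues are Ser, Thr (aliphatic alcohols), and Tyr (phenol).
Matching residues: Y1, T2, T3, T8, Y9, T10, S13, S14, Y17, S18.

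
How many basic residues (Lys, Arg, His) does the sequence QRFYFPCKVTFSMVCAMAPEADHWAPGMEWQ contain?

3

Matching residues: R2, K8, H23.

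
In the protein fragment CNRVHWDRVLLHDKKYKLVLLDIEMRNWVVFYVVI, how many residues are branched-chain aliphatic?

Valine (V), leucine (L), and isoleucine (I) are the branched-chain amino acids.
Matching residues: V4, V9, L10, L11, L18, V19, L20, L21, I23, V29, V30, V33, V34, I35.

14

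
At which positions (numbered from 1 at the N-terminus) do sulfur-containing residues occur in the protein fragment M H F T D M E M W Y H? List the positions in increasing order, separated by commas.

1, 6, 8

The sulfur-bearing residues are cysteine (–SH) and methionine (–S–CH₃).
Matching residues: M1, M6, M8.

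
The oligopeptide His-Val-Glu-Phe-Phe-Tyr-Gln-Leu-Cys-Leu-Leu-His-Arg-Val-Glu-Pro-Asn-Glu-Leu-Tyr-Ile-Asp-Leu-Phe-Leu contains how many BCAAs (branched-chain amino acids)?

9

The BCAAs are Val, Leu, and Ile — aliphatic side chains with a branch point.
Matching residues: Val2, Leu8, Leu10, Leu11, Val14, Leu19, Ile21, Leu23, Leu25.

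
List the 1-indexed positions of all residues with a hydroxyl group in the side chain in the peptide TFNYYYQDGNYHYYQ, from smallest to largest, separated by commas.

1, 4, 5, 6, 11, 13, 14

The –OH-bearing residues are Ser, Thr (aliphatic alcohols), and Tyr (phenol).
Matching residues: T1, Y4, Y5, Y6, Y11, Y13, Y14.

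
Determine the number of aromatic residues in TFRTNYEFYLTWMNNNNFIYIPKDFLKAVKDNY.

9

The aromatic amino acids are Phe (F, benzyl), Trp (W, indole), and Tyr (Y, phenol).
Matching residues: F2, Y6, F8, Y9, W12, F18, Y20, F25, Y33.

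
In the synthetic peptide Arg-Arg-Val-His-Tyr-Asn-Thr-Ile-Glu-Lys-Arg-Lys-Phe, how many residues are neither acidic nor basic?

6

Acidic: D, E. Basic: K, R, H. All other residues are neither.
Matching residues: Val3, Tyr5, Asn6, Thr7, Ile8, Phe13.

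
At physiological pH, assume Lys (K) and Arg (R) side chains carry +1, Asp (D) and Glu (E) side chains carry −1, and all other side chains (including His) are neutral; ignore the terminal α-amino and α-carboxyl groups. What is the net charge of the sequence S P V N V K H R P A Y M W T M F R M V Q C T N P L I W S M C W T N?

+3

Positive (K, R): K6, R8, R17 → +3.
Negative (D, E): none → −0.
Net charge = (+3) + (−0) = +3.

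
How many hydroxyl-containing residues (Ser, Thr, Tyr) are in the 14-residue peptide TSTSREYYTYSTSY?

12

Matching residues: T1, S2, T3, S4, Y7, Y8, T9, Y10, S11, T12, S13, Y14.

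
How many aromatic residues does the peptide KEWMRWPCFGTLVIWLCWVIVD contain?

Phenylalanine (F), tryptophan (W), and tyrosine (Y) have aromatic ring side chains.
Matching residues: W3, W6, F9, W15, W18.

5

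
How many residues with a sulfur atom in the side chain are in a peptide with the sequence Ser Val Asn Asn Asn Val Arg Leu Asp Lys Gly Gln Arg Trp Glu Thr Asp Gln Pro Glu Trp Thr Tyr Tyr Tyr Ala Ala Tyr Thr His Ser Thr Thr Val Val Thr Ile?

0

The sulfur-bearing residues are cysteine (–SH) and methionine (–S–CH₃).
None of the 37 residues belong to this group.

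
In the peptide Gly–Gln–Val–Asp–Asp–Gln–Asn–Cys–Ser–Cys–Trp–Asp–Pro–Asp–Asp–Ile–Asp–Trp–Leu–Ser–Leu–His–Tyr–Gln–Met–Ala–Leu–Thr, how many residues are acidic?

The acidic residues are Asp (D) and Glu (E), whose side chains end in a carboxylate group.
Matching residues: Asp4, Asp5, Asp12, Asp14, Asp15, Asp17.

6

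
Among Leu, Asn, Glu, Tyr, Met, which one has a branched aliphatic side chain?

Leu

The BCAAs are Val, Leu, and Ile — aliphatic side chains with a branch point.
Of the listed options, only Leu belongs to this group.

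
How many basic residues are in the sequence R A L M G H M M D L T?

2

The basic amino acids are Lys (K), Arg (R), and His (H).
Matching residues: R1, H6.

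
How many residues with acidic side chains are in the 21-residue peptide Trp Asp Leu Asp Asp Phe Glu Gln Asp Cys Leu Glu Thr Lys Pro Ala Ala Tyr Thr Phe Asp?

7

Aspartate (D) and glutamate (E) have carboxylic-acid side chains and are the acidic amino acids.
Matching residues: Asp2, Asp4, Asp5, Glu7, Asp9, Glu12, Asp21.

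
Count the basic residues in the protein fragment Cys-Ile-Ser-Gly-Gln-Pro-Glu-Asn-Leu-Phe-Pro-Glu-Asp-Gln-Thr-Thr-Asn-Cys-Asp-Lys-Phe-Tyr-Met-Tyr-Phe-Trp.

K, R, and H are the three residues with basic side chains (ε-amine, guanidinium, and imidazole respectively).
Matching residues: Lys20.

1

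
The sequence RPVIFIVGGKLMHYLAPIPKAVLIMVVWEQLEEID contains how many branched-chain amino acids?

14

The BCAAs are Val, Leu, and Ile — aliphatic side chains with a branch point.
Matching residues: V3, I4, I6, V7, L11, L15, I18, V22, L23, I24, V26, V27, L31, I34.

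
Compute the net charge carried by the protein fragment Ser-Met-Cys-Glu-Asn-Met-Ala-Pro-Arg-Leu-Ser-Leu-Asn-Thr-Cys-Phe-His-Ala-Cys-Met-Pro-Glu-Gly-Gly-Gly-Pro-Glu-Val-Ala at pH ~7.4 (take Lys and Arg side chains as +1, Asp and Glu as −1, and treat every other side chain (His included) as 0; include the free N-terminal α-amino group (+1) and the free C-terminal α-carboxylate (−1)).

-2

Positive (K, R): Arg9 → +1.
Negative (D, E): Glu4, Glu22, Glu27 → −3.
The N-terminus (+1) and C-terminus (−1) cancel.
Net charge = (+1) + (−3) = −2.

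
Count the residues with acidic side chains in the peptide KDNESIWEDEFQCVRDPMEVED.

9

Aspartate (D) and glutamate (E) have carboxylic-acid side chains and are the acidic amino acids.
Matching residues: D2, E4, E8, D9, E10, D16, E19, E21, D22.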